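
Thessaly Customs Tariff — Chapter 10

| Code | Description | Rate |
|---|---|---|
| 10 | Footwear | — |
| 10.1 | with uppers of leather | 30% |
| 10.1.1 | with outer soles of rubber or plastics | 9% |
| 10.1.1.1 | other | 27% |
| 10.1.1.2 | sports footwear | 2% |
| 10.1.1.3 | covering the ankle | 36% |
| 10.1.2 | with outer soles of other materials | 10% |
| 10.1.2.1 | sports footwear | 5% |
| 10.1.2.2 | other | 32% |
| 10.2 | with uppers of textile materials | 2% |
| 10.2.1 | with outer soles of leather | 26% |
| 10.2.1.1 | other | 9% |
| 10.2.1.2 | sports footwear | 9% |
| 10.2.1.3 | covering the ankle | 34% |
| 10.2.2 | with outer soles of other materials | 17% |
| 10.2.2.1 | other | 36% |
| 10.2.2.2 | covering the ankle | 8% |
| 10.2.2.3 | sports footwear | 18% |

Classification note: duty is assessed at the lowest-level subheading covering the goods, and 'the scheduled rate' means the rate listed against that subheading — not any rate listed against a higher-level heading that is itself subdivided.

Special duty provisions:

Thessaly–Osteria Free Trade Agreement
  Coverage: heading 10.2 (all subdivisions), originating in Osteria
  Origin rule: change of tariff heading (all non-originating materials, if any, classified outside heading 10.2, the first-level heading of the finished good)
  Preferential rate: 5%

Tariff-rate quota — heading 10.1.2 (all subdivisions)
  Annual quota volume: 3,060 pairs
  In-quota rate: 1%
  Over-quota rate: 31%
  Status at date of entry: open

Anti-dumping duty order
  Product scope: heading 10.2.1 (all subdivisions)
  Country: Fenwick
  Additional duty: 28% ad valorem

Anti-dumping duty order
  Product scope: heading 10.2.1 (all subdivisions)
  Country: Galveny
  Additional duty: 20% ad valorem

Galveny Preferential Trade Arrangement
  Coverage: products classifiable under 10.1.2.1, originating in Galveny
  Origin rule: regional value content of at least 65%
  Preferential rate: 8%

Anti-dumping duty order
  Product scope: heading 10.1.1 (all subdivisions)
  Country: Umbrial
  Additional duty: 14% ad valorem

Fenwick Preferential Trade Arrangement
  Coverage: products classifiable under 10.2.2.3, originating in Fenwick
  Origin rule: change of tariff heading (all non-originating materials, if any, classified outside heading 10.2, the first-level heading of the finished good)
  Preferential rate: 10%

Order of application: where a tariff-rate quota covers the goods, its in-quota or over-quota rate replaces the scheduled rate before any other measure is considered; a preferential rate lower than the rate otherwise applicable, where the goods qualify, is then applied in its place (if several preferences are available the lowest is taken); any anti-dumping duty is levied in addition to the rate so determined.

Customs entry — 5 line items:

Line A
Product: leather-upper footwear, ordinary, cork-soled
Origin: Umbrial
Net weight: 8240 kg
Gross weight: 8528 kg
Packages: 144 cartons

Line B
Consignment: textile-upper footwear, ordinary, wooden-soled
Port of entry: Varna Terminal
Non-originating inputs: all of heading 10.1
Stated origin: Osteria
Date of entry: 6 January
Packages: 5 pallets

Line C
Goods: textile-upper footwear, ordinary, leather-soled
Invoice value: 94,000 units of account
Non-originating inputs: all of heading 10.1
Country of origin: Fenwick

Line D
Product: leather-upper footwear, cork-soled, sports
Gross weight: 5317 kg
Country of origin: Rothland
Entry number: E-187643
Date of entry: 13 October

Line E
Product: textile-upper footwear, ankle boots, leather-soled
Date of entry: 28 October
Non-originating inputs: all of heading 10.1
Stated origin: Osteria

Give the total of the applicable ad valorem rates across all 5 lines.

Line A: leather-upper → 10.1; cork-soled → 10.1.2; ordinary → 10.1.2.2. Scheduled 32%. quota on 10.1.2 open → in-quota 1%. → 1%.
Line B: textile-upper → 10.2; wooden-soled → 10.2.2; ordinary → 10.2.2.1. Scheduled 36%. Osteria agreement on 10.2: CTH met → 5% available; preferential 5%. → 5%.
Line C: textile-upper → 10.2; leather-soled → 10.2.1; ordinary → 10.2.1.1. Scheduled 9%. Fenwick agreement on 10.2.2.3: 10.2.1.1 not covered; anti-dumping (Fenwick, 10.2.1): +28%; total 9% + 28% = 37%. → 37%.
Line D: leather-upper → 10.1; cork-soled → 10.1.2; sports → 10.1.2.1. Scheduled 5%. quota on 10.1.2 open → in-quota 1%. → 1%.
Line E: textile-upper → 10.2; leather-soled → 10.2.1; ankle boots → 10.2.1.3. Scheduled 34%. Osteria agreement on 10.2: CTH met → 5% available; preferential 5%. → 5%.
Sum: 1% + 5% + 37% + 1% + 5% = 49%.

49%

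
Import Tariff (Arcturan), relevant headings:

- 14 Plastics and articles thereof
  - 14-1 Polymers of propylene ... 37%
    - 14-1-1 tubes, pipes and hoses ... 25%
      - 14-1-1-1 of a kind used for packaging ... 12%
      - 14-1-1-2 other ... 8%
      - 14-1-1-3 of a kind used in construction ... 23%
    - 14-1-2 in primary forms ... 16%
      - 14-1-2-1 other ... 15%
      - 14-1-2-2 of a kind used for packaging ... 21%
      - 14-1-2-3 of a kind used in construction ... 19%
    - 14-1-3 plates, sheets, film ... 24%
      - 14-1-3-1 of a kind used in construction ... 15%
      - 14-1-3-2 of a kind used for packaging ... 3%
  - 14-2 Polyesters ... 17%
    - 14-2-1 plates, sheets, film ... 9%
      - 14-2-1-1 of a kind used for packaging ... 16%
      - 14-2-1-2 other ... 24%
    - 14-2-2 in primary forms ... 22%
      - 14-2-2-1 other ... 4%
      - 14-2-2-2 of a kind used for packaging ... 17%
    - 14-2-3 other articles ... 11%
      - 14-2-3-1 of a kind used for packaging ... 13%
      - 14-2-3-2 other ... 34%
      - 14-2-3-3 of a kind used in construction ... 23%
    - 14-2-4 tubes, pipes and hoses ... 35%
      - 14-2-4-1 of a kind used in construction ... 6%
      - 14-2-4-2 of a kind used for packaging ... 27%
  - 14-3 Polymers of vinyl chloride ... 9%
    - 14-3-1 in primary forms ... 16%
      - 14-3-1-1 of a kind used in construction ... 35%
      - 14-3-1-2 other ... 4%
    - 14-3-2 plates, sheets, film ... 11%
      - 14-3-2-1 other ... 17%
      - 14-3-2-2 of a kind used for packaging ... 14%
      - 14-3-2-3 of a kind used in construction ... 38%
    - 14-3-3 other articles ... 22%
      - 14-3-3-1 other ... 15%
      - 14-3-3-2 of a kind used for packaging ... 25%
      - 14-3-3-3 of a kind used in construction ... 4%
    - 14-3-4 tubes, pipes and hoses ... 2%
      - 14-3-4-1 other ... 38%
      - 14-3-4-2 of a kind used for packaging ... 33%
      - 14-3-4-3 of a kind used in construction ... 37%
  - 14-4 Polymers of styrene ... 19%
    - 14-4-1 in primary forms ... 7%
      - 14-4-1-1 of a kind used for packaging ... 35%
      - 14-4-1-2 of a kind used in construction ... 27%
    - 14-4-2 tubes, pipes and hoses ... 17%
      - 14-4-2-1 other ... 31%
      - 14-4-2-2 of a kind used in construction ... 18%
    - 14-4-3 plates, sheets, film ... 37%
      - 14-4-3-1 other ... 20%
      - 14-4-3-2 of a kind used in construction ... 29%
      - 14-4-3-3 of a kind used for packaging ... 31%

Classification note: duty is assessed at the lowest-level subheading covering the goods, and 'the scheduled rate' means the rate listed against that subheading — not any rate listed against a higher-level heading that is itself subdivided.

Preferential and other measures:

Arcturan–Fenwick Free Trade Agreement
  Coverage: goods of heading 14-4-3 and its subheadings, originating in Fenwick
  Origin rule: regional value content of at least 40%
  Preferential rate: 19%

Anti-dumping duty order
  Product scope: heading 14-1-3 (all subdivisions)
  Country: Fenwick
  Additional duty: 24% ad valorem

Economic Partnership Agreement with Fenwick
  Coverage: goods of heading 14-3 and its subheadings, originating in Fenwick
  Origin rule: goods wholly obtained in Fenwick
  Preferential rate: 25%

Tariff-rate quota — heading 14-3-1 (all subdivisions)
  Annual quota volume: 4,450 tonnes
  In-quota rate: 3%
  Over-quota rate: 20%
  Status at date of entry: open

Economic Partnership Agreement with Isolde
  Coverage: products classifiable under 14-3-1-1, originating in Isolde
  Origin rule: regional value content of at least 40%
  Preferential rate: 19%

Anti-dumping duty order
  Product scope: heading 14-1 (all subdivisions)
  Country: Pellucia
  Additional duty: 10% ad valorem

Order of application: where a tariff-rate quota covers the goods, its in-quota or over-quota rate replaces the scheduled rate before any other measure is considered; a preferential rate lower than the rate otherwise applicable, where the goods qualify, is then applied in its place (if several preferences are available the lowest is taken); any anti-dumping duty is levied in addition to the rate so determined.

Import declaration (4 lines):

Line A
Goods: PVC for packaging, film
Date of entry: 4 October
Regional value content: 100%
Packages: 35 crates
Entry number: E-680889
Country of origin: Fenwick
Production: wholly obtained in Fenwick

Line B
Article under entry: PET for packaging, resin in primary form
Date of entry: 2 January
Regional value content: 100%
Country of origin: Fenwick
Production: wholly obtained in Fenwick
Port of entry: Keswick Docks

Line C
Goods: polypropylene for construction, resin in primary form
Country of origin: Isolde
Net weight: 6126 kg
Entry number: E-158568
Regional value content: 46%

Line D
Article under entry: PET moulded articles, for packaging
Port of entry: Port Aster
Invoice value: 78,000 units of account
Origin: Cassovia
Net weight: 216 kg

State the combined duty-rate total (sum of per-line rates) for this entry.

Line A: PVC → 14-3; film → 14-3-2; for packaging → 14-3-2-2. Scheduled 14%. Fenwick agreement on 14-4-3: 14-3-2-2 not covered; Fenwick agreement on 14-3: wholly obtained → 25% available; preference 25% not lower than 14% → no reduction. → 14%.
Line B: PET → 14-2; resin in primary form → 14-2-2; for packaging → 14-2-2-2. Scheduled 17%. Fenwick agreement on 14-4-3: 14-2-2-2 not covered; Fenwick agreement on 14-3: 14-2-2-2 not covered. → 17%.
Line C: polypropylene → 14-1; resin in primary form → 14-1-2; for construction → 14-1-2-3. Scheduled 19%. Isolde agreement on 14-3-1-1: 14-1-2-3 not covered. → 19%.
Line D: PET → 14-2; moulded articles → 14-2-3; for packaging → 14-2-3-1. Scheduled 13%. No special measure applies. → 13%.
Sum: 14% + 17% + 19% + 13% = 63%.

63%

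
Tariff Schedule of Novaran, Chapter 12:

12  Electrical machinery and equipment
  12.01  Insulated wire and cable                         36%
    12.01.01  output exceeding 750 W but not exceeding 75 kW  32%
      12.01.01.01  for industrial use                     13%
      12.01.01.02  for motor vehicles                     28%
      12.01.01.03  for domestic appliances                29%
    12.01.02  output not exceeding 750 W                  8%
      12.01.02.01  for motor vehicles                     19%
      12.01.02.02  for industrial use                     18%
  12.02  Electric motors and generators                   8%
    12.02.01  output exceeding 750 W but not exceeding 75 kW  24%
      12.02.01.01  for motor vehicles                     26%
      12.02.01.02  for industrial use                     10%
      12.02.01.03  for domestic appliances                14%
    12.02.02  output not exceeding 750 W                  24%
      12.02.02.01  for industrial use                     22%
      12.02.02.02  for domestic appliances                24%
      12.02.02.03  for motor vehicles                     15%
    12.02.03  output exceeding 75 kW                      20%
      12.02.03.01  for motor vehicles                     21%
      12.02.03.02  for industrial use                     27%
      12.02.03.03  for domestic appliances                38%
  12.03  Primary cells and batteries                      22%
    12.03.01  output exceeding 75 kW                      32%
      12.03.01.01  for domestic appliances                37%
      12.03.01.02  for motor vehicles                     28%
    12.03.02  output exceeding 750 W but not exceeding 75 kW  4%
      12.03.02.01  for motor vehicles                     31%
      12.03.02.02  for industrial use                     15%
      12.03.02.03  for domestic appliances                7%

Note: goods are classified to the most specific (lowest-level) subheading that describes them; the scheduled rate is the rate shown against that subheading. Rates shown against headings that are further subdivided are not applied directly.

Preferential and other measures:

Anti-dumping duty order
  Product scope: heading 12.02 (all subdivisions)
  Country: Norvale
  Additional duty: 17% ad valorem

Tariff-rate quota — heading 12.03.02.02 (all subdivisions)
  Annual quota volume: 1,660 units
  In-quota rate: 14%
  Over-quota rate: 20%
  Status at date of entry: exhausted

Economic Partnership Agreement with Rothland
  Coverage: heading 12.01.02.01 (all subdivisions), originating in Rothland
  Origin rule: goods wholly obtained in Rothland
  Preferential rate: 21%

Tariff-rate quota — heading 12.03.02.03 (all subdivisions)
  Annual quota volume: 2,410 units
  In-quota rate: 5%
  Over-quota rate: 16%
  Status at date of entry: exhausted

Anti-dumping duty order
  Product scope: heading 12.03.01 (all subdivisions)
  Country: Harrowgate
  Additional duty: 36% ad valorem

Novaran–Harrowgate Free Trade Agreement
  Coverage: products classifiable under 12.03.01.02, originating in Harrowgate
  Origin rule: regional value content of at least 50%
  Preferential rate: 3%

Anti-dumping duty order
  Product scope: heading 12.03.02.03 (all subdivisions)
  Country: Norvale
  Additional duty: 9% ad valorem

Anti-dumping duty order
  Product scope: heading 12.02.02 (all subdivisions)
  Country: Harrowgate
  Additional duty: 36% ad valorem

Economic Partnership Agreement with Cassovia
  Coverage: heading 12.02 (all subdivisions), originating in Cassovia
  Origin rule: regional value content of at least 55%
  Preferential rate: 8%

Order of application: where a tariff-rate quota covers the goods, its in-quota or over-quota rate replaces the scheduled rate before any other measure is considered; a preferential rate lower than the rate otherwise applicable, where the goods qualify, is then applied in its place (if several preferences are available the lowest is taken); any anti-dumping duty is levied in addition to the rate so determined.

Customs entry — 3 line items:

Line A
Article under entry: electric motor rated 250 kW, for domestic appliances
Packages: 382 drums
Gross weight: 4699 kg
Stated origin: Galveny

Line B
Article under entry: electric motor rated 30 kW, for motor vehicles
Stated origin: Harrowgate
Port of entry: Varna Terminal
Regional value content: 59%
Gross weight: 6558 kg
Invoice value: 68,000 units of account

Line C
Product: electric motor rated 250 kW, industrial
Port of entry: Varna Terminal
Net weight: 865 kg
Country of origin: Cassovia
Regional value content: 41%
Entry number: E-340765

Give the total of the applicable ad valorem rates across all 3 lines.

91%

Line A: electric motor → 12.02; rated 250 kW → 12.02.03; for domestic appliances → 12.02.03.03. Scheduled 38%. No special measure applies. → 38%.
Line B: electric motor → 12.02; rated 30 kW → 12.02.01; for motor vehicles → 12.02.01.01. Scheduled 26%. Harrowgate agreement on 12.03.01.02: 12.02.01.01 not covered. → 26%.
Line C: electric motor → 12.02; rated 250 kW → 12.02.03; industrial → 12.02.03.02. Scheduled 27%. Cassovia agreement on 12.02: RVC < 55%. → 27%.
Sum: 38% + 26% + 27% = 91%.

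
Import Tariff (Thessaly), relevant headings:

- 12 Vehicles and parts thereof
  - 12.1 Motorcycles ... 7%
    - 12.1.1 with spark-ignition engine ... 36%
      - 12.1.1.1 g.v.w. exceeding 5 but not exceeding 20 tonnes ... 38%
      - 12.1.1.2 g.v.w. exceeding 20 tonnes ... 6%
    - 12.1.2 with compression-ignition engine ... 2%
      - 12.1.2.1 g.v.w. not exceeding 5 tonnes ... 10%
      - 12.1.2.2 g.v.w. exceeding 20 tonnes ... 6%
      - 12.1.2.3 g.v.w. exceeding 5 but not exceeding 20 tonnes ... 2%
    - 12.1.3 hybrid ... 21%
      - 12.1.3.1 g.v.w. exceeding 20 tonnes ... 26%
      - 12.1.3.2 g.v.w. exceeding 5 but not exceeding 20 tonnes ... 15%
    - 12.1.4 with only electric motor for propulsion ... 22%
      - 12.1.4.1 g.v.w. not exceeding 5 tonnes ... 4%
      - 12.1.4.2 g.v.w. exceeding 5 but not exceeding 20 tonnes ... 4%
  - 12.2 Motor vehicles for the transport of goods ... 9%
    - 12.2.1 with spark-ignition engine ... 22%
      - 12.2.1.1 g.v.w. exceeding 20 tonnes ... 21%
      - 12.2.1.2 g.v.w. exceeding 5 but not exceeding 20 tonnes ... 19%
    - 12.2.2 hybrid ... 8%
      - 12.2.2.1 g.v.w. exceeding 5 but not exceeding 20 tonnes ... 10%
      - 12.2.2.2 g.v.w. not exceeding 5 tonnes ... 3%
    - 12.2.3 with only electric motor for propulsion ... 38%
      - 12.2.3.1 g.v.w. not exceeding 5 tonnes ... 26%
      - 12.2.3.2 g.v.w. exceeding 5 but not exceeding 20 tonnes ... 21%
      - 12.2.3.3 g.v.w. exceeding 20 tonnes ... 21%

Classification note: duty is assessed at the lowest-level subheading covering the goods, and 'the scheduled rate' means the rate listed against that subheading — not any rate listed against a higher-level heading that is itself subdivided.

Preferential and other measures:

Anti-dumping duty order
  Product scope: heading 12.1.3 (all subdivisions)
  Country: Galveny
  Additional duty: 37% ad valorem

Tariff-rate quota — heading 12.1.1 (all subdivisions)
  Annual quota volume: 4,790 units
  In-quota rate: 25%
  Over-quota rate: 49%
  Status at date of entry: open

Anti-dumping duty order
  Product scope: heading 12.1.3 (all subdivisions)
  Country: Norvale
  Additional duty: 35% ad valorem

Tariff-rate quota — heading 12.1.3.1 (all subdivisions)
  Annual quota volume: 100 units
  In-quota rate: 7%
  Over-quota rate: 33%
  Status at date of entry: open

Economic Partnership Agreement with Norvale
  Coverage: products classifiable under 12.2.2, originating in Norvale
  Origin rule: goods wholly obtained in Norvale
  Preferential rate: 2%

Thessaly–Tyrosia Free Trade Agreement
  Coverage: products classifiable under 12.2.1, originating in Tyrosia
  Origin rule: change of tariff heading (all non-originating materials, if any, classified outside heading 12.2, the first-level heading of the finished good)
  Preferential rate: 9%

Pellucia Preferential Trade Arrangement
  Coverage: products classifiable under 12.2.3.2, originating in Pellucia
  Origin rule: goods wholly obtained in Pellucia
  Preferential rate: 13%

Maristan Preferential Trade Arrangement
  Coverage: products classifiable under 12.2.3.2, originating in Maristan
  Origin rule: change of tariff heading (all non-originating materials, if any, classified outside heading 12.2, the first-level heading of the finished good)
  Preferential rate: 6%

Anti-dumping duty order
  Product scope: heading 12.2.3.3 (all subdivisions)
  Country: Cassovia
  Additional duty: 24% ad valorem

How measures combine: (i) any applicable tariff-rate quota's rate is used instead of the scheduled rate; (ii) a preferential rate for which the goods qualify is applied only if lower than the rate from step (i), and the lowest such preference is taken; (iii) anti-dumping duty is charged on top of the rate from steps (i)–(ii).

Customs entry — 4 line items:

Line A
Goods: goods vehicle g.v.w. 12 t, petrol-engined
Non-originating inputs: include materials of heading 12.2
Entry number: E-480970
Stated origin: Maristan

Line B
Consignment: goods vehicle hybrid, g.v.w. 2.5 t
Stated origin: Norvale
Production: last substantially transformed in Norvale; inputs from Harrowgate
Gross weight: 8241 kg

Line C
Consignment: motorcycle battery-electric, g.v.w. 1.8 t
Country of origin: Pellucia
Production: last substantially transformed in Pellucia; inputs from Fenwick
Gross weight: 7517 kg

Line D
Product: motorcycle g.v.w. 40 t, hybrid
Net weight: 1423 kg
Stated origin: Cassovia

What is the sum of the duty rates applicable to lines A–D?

33%

Line A: goods vehicle → 12.2; petrol-engined → 12.2.1; g.v.w. 12 t → 12.2.1.2. Scheduled 19%. Maristan agreement on 12.2.3.2: 12.2.1.2 not covered. → 19%.
Line B: goods vehicle → 12.2; hybrid → 12.2.2; g.v.w. 2.5 t → 12.2.2.2. Scheduled 3%. Norvale agreement on 12.2.2: not wholly obtained. → 3%.
Line C: motorcycle → 12.1; battery-electric → 12.1.4; g.v.w. 1.8 t → 12.1.4.1. Scheduled 4%. Pellucia agreement on 12.2.3.2: 12.1.4.1 not covered. → 4%.
Line D: motorcycle → 12.1; hybrid → 12.1.3; g.v.w. 40 t → 12.1.3.1. Scheduled 26%. quota on 12.1.3.1 open → in-quota 7%. → 7%.
Sum: 19% + 3% + 4% + 7% = 33%.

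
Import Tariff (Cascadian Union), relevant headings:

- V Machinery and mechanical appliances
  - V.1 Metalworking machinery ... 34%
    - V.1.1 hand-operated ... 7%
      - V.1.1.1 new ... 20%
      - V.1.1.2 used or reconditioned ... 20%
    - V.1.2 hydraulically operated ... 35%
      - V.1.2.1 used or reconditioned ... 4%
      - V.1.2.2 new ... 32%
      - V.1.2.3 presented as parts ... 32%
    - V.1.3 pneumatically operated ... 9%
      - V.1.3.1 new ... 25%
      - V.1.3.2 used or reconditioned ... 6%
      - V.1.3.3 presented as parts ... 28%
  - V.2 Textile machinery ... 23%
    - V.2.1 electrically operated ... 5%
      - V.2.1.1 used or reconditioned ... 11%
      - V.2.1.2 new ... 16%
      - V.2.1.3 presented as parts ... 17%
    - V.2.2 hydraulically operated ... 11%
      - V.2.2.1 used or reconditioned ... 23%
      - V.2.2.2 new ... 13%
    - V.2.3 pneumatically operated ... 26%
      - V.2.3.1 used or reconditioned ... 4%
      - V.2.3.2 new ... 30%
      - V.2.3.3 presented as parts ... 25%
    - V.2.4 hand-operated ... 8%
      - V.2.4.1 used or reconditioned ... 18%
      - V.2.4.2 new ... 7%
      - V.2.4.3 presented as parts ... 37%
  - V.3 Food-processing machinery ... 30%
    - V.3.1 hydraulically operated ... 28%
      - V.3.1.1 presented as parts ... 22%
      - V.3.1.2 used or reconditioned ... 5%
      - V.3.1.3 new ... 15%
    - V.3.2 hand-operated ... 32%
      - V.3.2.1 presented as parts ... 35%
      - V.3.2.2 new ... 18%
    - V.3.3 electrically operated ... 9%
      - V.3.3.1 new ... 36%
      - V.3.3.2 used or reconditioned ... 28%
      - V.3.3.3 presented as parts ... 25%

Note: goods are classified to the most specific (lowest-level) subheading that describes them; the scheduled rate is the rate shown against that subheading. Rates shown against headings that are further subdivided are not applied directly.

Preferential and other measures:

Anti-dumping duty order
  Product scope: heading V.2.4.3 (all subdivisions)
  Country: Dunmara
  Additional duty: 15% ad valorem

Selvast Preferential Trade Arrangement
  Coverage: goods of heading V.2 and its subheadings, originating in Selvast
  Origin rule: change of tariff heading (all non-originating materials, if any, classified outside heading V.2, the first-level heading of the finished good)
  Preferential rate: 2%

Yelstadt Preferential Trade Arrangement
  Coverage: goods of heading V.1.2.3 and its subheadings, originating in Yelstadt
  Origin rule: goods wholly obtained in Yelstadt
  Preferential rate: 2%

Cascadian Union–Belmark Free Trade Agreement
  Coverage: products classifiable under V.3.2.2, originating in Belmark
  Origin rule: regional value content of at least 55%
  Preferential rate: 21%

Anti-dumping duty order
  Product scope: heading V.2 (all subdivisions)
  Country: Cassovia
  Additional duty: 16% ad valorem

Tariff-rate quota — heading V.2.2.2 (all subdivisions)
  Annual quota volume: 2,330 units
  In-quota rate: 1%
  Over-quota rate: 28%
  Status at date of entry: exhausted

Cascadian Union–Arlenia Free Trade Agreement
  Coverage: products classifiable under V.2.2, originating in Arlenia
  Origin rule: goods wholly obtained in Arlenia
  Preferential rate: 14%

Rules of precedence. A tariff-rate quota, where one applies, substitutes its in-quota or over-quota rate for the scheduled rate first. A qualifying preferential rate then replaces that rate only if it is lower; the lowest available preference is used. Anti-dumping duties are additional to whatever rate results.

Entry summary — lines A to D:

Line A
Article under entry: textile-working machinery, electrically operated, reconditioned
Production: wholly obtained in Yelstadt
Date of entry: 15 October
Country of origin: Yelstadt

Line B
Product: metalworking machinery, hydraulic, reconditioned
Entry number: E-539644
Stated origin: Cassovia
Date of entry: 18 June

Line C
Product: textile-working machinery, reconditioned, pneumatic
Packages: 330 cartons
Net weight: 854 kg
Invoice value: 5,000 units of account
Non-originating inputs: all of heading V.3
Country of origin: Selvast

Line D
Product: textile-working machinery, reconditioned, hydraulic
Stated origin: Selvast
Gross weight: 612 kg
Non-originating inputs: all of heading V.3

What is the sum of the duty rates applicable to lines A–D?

Line A: textile-working → V.2; electrically operated → V.2.1; reconditioned → V.2.1.1. Scheduled 11%. Yelstadt agreement on V.1.2.3: V.2.1.1 not covered. → 11%.
Line B: metalworking → V.1; hydraulic → V.1.2; reconditioned → V.1.2.1. Scheduled 4%. No special measure applies. → 4%.
Line C: textile-working → V.2; pneumatic → V.2.3; reconditioned → V.2.3.1. Scheduled 4%. Selvast agreement on V.2: CTH met → 2% available; preferential 2%. → 2%.
Line D: textile-working → V.2; hydraulic → V.2.2; reconditioned → V.2.2.1. Scheduled 23%. Selvast agreement on V.2: CTH met → 2% available; preferential 2%. → 2%.
Sum: 11% + 4% + 2% + 2% = 19%.

19%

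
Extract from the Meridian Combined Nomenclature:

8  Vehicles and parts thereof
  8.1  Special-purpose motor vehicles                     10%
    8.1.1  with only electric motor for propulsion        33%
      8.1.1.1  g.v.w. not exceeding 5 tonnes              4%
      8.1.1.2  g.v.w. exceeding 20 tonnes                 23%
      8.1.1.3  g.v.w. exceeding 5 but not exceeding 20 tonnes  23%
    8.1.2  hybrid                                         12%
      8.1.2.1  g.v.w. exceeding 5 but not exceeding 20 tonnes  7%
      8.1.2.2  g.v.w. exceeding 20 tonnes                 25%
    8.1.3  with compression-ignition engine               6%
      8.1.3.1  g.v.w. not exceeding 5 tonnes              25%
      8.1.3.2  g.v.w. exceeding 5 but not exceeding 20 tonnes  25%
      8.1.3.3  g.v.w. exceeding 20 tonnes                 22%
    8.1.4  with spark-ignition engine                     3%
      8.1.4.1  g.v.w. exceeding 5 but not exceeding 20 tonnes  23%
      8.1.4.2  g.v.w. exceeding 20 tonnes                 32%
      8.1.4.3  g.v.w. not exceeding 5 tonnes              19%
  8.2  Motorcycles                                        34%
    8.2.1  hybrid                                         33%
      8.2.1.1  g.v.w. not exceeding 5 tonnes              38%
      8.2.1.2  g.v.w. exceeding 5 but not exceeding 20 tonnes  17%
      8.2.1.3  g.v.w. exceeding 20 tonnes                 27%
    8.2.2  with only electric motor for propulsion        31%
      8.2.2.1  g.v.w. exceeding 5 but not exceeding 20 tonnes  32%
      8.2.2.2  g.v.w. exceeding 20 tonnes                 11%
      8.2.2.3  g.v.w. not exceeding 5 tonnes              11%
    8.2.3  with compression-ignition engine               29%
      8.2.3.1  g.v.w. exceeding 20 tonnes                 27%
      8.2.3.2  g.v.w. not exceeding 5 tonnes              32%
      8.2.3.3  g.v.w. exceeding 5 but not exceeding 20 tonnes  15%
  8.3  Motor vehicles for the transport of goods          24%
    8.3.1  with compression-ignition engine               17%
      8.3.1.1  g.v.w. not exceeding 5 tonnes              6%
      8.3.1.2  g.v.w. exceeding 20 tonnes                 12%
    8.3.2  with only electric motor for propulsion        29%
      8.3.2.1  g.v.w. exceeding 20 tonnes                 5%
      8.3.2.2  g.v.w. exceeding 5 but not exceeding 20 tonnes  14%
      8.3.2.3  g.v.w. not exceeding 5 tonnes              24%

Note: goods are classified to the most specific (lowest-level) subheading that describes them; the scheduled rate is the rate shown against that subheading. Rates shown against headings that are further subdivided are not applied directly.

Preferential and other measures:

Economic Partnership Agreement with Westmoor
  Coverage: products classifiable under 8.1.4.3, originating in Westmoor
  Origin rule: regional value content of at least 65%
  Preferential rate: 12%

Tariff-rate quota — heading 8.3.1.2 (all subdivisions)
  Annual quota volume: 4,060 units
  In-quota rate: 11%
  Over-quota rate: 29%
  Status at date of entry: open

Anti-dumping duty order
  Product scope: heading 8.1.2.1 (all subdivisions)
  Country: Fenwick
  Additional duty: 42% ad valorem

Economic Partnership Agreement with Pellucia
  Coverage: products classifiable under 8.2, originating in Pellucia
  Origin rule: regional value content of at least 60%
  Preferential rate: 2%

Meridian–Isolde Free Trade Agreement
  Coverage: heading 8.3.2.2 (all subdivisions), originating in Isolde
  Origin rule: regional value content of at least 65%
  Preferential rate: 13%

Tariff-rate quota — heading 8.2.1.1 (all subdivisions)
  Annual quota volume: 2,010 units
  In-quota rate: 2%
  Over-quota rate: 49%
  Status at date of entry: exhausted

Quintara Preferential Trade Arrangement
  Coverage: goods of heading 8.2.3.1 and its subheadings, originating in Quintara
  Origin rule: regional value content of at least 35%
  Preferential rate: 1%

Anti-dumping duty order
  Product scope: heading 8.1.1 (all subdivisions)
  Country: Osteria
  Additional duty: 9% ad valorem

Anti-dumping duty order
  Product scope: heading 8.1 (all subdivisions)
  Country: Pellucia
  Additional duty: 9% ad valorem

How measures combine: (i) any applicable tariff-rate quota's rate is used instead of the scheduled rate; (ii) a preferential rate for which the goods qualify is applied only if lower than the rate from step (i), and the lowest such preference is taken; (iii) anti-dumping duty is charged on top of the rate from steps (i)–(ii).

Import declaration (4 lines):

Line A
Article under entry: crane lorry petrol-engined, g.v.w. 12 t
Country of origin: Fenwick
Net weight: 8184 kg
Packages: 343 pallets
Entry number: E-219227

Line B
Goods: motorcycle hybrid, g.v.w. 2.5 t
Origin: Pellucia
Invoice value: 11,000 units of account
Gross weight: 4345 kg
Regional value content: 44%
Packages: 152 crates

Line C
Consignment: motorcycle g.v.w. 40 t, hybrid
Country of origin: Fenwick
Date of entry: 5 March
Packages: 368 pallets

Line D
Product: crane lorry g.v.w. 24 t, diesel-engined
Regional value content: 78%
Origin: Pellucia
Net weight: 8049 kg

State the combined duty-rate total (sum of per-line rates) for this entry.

130%

Line A: crane lorry → 8.1; petrol-engined → 8.1.4; g.v.w. 12 t → 8.1.4.1. Scheduled 23%. No special measure applies. → 23%.
Line B: motorcycle → 8.2; hybrid → 8.2.1; g.v.w. 2.5 t → 8.2.1.1. Scheduled 38%. quota on 8.2.1.1 exhausted → over-quota 49%; Pellucia agreement on 8.2: RVC < 60%. → 49%.
Line C: motorcycle → 8.2; hybrid → 8.2.1; g.v.w. 40 t → 8.2.1.3. Scheduled 27%. No special measure applies. → 27%.
Line D: crane lorry → 8.1; diesel-engined → 8.1.3; g.v.w. 24 t → 8.1.3.3. Scheduled 22%. Pellucia agreement on 8.2: 8.1.3.3 not covered; anti-dumping (Pellucia, 8.1): +9%; total 22% + 9% = 31%. → 31%.
Sum: 23% + 49% + 27% + 31% = 130%.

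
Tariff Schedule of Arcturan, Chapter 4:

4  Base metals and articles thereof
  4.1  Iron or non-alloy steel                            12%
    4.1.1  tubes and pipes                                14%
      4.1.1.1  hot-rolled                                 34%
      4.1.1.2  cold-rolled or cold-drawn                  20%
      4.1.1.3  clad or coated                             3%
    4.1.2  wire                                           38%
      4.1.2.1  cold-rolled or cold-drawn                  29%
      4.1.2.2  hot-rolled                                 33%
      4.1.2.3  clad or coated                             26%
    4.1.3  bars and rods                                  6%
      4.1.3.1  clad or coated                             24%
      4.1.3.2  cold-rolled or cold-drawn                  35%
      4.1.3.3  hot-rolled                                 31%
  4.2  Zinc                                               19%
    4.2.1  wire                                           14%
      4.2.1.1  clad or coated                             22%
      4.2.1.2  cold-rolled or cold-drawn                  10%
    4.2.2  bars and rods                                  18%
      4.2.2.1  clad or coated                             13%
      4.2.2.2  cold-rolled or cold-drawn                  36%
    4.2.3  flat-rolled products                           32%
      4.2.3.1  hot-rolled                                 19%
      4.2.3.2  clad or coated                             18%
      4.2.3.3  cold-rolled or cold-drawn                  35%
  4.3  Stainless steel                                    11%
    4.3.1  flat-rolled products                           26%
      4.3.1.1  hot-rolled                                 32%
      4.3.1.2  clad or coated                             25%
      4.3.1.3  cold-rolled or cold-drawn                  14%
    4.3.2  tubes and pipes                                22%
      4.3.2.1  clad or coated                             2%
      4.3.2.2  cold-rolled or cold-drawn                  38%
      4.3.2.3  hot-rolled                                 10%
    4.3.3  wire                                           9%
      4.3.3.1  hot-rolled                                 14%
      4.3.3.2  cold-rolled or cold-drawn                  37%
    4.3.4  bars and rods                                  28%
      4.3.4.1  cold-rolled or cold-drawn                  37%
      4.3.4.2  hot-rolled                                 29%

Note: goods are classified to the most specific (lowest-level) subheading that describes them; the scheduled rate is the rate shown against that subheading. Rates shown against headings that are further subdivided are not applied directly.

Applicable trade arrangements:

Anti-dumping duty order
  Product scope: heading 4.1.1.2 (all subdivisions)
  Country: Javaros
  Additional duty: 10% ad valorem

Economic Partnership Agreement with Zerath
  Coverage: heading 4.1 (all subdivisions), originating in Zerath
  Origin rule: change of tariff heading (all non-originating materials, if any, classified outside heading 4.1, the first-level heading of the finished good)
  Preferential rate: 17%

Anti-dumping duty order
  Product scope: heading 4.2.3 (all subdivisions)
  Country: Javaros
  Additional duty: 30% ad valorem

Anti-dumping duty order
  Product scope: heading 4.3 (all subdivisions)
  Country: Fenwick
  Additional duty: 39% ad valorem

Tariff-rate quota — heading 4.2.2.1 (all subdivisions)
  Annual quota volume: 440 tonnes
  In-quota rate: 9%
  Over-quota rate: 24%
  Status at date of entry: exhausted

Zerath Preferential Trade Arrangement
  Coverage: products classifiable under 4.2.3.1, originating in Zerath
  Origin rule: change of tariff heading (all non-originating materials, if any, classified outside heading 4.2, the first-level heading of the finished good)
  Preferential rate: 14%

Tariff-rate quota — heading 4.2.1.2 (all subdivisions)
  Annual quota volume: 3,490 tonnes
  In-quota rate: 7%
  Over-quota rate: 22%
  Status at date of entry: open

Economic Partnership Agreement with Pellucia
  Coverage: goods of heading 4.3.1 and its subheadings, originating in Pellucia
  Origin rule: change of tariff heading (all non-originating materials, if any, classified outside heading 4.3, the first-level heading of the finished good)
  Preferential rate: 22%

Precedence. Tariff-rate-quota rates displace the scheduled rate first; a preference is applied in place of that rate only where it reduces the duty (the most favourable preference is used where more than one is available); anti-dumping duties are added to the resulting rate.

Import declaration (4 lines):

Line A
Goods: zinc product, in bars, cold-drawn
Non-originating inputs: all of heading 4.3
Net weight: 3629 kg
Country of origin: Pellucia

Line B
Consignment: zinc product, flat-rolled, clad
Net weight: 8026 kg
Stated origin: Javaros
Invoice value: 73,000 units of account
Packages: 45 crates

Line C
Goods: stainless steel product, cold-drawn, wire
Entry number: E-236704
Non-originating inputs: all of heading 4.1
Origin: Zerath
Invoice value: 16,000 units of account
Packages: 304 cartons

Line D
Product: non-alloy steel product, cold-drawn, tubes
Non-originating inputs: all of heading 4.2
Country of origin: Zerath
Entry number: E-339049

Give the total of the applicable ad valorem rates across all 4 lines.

138%

Line A: zinc → 4.2; in bars → 4.2.2; cold-drawn → 4.2.2.2. Scheduled 36%. Pellucia agreement on 4.3.1: 4.2.2.2 not covered. → 36%.
Line B: zinc → 4.2; flat-rolled → 4.2.3; clad → 4.2.3.2. Scheduled 18%. anti-dumping (Javaros, 4.2.3): +30%; total 18% + 30% = 48%. → 48%.
Line C: stainless steel → 4.3; wire → 4.3.3; cold-drawn → 4.3.3.2. Scheduled 37%. Zerath agreement on 4.1: 4.3.3.2 not covered; Zerath agreement on 4.2.3.1: 4.3.3.2 not covered. → 37%.
Line D: non-alloy steel → 4.1; tubes → 4.1.1; cold-drawn → 4.1.1.2. Scheduled 20%. Zerath agreement on 4.1: CTH met → 17% available; Zerath agreement on 4.2.3.1: 4.1.1.2 not covered; preferential 17%. → 17%.
Sum: 36% + 48% + 37% + 17% = 138%.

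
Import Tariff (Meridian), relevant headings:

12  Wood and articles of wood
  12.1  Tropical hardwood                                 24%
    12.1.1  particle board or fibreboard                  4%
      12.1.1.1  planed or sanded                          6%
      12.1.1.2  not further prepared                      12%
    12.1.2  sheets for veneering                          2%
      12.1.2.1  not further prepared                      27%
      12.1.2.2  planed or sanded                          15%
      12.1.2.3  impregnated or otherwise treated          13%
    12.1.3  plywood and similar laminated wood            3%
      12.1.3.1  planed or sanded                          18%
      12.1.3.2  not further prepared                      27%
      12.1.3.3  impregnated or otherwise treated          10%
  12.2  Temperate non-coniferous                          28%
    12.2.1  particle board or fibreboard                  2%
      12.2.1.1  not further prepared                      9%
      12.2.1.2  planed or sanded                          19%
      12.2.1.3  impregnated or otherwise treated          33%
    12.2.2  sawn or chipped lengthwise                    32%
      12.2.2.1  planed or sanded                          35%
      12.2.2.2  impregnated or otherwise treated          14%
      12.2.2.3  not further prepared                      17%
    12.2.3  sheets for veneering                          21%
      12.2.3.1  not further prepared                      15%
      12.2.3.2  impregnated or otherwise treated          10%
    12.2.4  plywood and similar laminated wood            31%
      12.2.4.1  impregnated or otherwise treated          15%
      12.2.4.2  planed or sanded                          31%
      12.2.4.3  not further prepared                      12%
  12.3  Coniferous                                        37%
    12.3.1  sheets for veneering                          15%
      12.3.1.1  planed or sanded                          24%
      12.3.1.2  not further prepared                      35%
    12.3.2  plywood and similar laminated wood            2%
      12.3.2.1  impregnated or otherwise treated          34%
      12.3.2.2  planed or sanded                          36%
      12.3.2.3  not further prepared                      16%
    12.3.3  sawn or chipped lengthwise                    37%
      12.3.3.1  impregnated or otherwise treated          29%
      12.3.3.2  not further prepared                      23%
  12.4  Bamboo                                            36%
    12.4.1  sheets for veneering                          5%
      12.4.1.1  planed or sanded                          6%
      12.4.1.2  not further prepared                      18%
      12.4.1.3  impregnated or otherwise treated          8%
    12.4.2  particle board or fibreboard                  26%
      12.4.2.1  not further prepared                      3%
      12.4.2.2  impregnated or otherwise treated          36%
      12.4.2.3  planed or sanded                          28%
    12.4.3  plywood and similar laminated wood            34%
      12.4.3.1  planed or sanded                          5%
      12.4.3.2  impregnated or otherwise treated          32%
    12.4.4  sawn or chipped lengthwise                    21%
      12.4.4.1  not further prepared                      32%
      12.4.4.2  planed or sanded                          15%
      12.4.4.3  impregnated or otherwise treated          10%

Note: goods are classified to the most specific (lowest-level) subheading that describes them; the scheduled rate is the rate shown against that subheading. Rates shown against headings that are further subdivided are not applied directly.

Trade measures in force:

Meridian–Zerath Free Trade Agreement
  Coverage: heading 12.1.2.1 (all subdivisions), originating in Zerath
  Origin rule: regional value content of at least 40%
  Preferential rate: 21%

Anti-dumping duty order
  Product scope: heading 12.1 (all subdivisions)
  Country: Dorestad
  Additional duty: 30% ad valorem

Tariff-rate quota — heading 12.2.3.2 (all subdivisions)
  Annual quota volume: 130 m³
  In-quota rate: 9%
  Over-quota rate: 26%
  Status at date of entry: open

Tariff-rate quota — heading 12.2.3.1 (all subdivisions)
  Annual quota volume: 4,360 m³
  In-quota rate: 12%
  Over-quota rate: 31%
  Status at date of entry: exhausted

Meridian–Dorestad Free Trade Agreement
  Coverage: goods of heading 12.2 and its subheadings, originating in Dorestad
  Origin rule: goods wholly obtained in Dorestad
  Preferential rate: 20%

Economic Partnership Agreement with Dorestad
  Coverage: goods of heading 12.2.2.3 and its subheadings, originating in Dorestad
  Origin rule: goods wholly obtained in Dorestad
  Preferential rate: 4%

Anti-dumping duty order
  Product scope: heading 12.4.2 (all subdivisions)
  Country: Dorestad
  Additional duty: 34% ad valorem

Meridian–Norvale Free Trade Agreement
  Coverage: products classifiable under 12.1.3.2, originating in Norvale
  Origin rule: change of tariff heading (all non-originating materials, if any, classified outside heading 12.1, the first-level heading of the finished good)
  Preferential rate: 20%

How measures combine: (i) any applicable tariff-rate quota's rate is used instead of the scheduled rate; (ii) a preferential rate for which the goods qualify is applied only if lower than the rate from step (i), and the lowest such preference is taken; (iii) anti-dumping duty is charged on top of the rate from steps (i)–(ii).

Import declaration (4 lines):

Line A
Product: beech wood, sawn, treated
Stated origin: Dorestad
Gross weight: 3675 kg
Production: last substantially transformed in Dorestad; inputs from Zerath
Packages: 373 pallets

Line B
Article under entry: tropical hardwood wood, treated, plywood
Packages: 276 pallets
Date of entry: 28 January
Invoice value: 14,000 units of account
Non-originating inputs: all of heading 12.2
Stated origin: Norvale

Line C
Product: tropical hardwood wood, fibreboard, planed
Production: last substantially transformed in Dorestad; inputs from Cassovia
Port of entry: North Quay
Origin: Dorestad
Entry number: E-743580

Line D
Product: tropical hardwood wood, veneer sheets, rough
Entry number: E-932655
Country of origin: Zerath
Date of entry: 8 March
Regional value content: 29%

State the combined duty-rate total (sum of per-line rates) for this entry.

87%

Line A: beech → 12.2; sawn → 12.2.2; treated → 12.2.2.2. Scheduled 14%. Dorestad agreement on 12.2: not wholly obtained; Dorestad agreement on 12.2.2.3: 12.2.2.2 not covered. → 14%.
Line B: tropical hardwood → 12.1; plywood → 12.1.3; treated → 12.1.3.3. Scheduled 10%. Norvale agreement on 12.1.3.2: 12.1.3.3 not covered. → 10%.
Line C: tropical hardwood → 12.1; fibreboard → 12.1.1; planed → 12.1.1.1. Scheduled 6%. Dorestad agreement on 12.2: 12.1.1.1 not covered; Dorestad agreement on 12.2.2.3: 12.1.1.1 not covered; anti-dumping (Dorestad, 12.1): +30%; total 6% + 30% = 36%. → 36%.
Line D: tropical hardwood → 12.1; veneer sheets → 12.1.2; rough → 12.1.2.1. Scheduled 27%. Zerath agreement on 12.1.2.1: RVC < 40%. → 27%.
Sum: 14% + 10% + 36% + 27% = 87%.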